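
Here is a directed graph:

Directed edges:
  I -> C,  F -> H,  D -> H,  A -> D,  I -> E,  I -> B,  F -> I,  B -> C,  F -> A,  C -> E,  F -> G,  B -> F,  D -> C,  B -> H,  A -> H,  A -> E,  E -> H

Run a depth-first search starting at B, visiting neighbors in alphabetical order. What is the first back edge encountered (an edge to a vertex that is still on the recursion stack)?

DFS from B (visiting neighbors in alphabetical order); mark gray on enter, black on exit:
B gray
  C gray
    E gray
      H gray
      H black
    E black
  C black
  F gray
    A gray
      D gray
        D→C: C black — skip
        D→H: H black — skip
      D black
      A→E: E black — skip
      A→H: H black — skip
    A black
    G gray
    G black
    F→H: H black — skip
    I gray
      I→B: B is gray → back edge
First back edge: I → B.

I→B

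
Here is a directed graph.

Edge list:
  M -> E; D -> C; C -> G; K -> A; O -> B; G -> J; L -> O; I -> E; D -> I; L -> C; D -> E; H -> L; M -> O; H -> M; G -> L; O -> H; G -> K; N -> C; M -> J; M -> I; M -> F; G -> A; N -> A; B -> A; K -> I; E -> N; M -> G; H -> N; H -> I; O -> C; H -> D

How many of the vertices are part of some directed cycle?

11

A vertex is on a directed cycle iff it belongs to a strongly connected component of size ≥ 2 (or has a self-loop).
The vertices on cycles are {C, D, E, G, H, I, K, L, M, N, O} — 11 in total.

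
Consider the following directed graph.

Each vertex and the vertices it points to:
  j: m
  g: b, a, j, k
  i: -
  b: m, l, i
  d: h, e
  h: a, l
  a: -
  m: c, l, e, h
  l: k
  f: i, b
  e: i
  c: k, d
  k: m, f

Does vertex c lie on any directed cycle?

Yes

c is on a cycle iff c can reach itself via ≥1 edge.
c → k → m → c — yes.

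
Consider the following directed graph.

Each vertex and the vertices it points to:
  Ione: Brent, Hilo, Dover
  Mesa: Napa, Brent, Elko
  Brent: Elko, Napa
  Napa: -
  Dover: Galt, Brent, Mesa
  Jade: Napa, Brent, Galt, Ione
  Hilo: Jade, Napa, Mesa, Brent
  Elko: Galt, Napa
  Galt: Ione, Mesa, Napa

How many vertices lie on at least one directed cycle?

A vertex is on a directed cycle iff it belongs to a strongly connected component of size ≥ 2 (or has a self-loop).
The vertices on cycles are {Elko, Galt, Hilo, Ione, Jade, Mesa, Brent, Dover} — 8 in total.

8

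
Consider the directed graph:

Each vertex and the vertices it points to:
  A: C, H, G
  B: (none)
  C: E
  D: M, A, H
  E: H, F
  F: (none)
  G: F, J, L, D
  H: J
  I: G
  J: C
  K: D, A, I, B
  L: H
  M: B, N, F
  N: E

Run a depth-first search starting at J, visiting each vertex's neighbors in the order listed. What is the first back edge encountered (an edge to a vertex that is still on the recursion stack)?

H→J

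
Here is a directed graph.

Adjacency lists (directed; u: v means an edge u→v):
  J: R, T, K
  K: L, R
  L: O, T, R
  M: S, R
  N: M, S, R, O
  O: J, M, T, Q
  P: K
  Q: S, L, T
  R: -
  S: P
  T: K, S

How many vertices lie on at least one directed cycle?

A vertex is on a directed cycle iff it belongs to a strongly connected component of size ≥ 2 (or has a self-loop).
The vertices on cycles are {J, K, L, M, O, P, Q, S, T} — 9 in total.

9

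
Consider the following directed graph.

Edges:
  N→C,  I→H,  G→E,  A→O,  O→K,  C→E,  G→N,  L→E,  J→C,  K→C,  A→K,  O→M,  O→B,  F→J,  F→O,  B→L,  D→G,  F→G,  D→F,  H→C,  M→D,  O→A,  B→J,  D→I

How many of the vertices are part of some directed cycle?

5

A vertex is on a directed cycle iff it belongs to a strongly connected component of size ≥ 2 (or has a self-loop).
The vertices on cycles are {A, D, F, M, O} — 5 in total.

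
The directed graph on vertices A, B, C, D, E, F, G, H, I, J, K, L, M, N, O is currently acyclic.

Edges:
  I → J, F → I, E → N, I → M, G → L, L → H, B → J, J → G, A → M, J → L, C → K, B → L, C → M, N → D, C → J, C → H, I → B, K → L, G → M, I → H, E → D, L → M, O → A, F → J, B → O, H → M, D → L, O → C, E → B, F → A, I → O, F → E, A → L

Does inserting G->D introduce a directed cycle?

No

Adding G→D creates a cycle iff D can already reach G.
Explore from D: no path reaches G. The graph stays acyclic.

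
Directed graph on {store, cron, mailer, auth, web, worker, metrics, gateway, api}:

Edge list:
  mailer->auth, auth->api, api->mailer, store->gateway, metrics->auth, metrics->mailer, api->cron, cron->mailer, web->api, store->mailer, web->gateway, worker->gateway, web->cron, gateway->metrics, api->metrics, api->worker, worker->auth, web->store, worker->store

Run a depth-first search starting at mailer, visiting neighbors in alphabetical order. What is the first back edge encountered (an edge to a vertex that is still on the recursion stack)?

cron->mailer

DFS from mailer (visiting neighbors in alphabetical order); mark gray on enter, black on exit:
mailer gray
  auth gray
    api gray
      cron gray
        cron→mailer: mailer is gray → back edge
First back edge: cron → mailer.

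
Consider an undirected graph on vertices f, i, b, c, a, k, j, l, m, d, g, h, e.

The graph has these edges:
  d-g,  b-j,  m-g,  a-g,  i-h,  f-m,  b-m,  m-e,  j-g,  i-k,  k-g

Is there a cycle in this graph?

Yes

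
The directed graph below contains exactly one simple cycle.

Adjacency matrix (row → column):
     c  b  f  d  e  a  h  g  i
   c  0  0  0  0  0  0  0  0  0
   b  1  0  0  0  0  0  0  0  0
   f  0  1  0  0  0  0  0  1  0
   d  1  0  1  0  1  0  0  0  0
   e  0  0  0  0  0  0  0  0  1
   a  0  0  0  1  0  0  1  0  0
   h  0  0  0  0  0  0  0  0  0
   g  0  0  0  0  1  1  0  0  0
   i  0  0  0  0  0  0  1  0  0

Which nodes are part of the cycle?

a, d, f, g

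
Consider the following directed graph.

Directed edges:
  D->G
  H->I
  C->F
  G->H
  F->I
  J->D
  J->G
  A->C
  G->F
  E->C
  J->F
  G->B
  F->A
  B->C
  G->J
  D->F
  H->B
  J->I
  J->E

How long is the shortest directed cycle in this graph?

2

For each vertex v, BFS finds the shortest path from v back to v.
The shortest such closed walk is G → J → G, length 2.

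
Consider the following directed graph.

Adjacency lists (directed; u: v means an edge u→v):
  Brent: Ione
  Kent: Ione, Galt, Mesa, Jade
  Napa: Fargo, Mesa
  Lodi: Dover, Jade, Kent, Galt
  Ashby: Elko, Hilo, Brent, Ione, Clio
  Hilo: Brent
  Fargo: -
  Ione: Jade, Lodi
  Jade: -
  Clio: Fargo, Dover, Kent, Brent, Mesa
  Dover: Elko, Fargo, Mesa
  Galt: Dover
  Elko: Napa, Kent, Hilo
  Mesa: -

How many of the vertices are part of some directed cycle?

A vertex is on a directed cycle iff it belongs to a strongly connected component of size ≥ 2 (or has a self-loop).
The vertices on cycles are {Elko, Galt, Hilo, Ione, Kent, Lodi, Brent, Dover} — 8 in total.

8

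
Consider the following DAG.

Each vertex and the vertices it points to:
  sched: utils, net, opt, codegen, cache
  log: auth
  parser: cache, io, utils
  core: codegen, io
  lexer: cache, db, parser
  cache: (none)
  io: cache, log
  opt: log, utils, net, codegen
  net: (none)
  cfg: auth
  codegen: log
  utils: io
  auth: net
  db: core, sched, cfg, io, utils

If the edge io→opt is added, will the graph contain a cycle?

Adding io→opt creates a cycle iff opt can already reach io.
Path from opt: opt → utils → io.
So opt → … → io → opt is a cycle.

Yes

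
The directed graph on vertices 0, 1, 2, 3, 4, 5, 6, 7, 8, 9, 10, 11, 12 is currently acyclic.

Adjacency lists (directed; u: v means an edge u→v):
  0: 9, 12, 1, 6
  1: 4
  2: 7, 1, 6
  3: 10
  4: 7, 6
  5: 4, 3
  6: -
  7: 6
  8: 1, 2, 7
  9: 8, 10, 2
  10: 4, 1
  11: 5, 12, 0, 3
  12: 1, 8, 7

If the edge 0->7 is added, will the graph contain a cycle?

Adding 0→7 creates a cycle iff 7 can already reach 0.
Explore from 7: no path reaches 0. The graph stays acyclic.

No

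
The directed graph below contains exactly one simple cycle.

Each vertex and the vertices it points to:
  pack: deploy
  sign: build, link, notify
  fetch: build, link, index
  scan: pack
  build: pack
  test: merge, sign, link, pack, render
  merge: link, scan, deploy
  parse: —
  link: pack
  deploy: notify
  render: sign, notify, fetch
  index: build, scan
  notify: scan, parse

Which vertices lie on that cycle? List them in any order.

pack, scan, deploy, notify

DFS with gray/black marking from deploy:
deploy gray
  notify gray
    scan gray
      pack gray
        pack→deploy: deploy is gray → back edge
Back edge closes the cycle deploy → notify → scan → pack → deploy; its vertices are {pack, scan, deploy, notify}.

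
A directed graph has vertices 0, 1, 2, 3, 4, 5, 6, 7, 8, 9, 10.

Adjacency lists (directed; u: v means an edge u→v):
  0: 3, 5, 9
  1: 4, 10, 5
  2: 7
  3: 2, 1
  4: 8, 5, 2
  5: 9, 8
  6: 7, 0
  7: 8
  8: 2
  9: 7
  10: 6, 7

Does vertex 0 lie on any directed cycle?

0 is on a cycle iff 0 can reach itself via ≥1 edge.
0 → 3 → 1 → 10 → 6 → 0 — yes.

Yes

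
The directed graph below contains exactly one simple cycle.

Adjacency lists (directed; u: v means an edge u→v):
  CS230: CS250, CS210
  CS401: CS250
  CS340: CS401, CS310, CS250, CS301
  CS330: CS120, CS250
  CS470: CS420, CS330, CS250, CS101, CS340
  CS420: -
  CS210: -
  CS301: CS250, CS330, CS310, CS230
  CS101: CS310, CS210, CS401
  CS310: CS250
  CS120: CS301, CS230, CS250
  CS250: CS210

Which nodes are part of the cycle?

CS120, CS301, CS330

DFS with gray/black marking from CS301:
CS301 gray
  CS250 gray
    CS210 gray
    CS210 black
  CS250 black
  CS330 gray
    CS120 gray
      CS120→CS301: CS301 is gray → back edge
Back edge closes the cycle CS301 → CS330 → CS120 → CS301; its vertices are {CS120, CS301, CS330}.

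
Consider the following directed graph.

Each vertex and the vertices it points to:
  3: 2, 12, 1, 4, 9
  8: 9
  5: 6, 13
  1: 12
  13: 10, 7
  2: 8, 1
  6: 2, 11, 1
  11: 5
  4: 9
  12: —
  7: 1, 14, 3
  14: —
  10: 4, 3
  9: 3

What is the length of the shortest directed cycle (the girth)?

2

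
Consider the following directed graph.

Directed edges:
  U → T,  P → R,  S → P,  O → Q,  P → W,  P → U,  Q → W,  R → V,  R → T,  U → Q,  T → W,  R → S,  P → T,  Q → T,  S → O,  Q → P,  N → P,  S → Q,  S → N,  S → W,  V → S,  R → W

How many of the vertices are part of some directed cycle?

A vertex is on a directed cycle iff it belongs to a strongly connected component of size ≥ 2 (or has a self-loop).
The vertices on cycles are {N, O, P, Q, R, S, U, V} — 8 in total.

8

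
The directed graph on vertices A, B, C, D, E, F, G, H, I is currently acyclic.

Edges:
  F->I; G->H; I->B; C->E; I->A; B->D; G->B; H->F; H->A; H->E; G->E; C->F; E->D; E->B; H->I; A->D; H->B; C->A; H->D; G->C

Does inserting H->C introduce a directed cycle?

Adding H→C creates a cycle iff C can already reach H.
Explore from C: no path reaches H. The graph stays acyclic.

No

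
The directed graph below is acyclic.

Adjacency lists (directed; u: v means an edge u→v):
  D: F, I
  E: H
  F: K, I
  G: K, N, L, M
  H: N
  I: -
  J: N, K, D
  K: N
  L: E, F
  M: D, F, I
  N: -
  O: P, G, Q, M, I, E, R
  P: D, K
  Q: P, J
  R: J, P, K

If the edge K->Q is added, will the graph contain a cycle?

Adding K→Q creates a cycle iff Q can already reach K.
Path from Q: Q → J → K.
So Q → … → K → Q is a cycle.

Yes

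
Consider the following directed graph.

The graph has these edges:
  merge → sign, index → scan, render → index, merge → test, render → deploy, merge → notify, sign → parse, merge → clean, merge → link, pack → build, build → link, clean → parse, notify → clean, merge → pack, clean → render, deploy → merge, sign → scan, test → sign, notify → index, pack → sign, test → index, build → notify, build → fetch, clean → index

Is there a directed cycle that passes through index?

No

index lies on a cycle iff there is a path from index back to itself.
Exploring from index, it never reaches itself; equivalently, its strongly connected component is a singleton.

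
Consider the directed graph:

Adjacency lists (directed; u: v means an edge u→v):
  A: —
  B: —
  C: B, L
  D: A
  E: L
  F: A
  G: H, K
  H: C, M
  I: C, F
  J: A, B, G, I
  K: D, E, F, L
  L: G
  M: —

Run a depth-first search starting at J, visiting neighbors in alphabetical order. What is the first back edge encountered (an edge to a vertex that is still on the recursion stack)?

DFS from J (visiting neighbors in alphabetical order); mark gray on enter, black on exit:
J gray
  A gray
  A black
  B gray
  B black
  G gray
    H gray
      C gray
        C→B: B black — skip
        L gray
          L→G: G is gray → back edge
First back edge: L → G.

L->G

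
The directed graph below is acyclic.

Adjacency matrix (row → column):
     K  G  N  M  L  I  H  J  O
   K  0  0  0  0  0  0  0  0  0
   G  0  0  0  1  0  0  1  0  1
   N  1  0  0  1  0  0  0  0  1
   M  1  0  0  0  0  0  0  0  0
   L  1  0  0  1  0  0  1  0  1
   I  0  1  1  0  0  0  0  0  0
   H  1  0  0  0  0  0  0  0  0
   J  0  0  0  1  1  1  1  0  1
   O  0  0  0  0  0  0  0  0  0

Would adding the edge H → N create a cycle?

No

Adding H→N creates a cycle iff N can already reach H.
Explore from N: no path reaches H. The graph stays acyclic.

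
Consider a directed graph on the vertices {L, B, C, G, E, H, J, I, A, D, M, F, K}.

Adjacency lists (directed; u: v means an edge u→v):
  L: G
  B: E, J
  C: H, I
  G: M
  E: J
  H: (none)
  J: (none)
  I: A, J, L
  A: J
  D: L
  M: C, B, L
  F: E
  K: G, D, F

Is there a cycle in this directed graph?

Yes

DFS with white/gray/black marking, starting from K:
K gray
  G gray
    M gray
      C gray
        H gray
        H black
        I gray
          A gray
            J gray
            J black
          A black
          I→J: J black — skip
          L gray
            L→G: G is gray → back edge
Back edge found, so a cycle exists: G → M → C → I → L → G.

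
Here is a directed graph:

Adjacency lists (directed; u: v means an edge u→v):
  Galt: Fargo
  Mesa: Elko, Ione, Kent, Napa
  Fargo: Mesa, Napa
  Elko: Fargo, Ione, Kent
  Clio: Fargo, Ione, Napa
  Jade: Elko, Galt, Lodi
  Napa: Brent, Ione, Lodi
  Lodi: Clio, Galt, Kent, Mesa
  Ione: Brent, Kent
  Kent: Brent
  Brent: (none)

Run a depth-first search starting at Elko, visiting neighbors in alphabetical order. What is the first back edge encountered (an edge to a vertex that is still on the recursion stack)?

Mesa->Elko

DFS from Elko (visiting neighbors in alphabetical order); mark gray on enter, black on exit:
Elko gray
  Fargo gray
    Mesa gray
      Mesa→Elko: Elko is gray → back edge
First back edge: Mesa → Elko.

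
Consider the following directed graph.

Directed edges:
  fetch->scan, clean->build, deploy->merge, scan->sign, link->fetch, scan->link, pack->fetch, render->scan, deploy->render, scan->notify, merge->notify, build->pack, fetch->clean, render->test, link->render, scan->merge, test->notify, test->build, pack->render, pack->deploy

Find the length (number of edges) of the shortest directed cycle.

For each vertex v, BFS finds the shortest path from v back to v.
The shortest such closed walk is fetch → scan → link → fetch, length 3.

3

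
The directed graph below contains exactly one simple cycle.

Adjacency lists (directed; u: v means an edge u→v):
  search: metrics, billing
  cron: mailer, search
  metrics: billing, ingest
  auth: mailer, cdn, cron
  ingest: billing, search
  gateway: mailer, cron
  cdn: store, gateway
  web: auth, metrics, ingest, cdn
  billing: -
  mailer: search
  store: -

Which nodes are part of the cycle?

ingest, search, metrics

DFS with gray/black marking from metrics:
metrics gray
  billing gray
  billing black
  ingest gray
    ingest→billing: billing black — skip
    search gray
      search→metrics: metrics is gray → back edge
Back edge closes the cycle metrics → ingest → search → metrics; its vertices are {ingest, search, metrics}.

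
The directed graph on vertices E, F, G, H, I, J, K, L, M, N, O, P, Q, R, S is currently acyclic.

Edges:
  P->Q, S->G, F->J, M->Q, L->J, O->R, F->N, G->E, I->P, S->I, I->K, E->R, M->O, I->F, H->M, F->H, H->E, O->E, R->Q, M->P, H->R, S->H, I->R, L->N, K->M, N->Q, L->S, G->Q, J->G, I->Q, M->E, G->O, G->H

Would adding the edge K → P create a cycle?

Adding K→P creates a cycle iff P can already reach K.
Explore from P: no path reaches K. The graph stays acyclic.

No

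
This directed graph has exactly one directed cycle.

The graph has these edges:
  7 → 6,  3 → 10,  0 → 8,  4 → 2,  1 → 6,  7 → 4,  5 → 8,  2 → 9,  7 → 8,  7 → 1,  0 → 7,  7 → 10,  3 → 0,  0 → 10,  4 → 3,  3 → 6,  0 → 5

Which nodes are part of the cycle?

DFS with gray/black marking from 3:
3 gray
  0 gray
    8 gray
    8 black
    5 gray
      5→8: 8 black — skip
    5 black
    7 gray
      4 gray
        2 gray
          9 gray
          9 black
        2 black
        4→3: 3 is gray → back edge
Back edge closes the cycle 3 → 0 → 7 → 4 → 3; its vertices are {0, 3, 4, 7}.

0, 3, 4, 7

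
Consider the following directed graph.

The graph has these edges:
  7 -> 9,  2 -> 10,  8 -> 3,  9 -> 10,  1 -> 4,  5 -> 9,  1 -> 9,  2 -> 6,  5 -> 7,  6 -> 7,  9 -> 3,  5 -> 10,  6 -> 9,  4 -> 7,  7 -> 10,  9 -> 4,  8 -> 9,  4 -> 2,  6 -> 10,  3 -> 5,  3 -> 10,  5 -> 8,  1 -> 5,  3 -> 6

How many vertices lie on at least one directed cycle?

8

A vertex is on a directed cycle iff it belongs to a strongly connected component of size ≥ 2 (or has a self-loop).
The vertices on cycles are {2, 3, 4, 5, 6, 7, 8, 9} — 8 in total.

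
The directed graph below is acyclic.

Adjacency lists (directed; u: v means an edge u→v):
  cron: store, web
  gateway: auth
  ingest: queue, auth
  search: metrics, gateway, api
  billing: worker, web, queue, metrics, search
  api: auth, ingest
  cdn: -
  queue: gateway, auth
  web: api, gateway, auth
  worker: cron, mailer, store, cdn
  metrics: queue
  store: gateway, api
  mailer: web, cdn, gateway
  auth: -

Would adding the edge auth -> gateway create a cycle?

Yes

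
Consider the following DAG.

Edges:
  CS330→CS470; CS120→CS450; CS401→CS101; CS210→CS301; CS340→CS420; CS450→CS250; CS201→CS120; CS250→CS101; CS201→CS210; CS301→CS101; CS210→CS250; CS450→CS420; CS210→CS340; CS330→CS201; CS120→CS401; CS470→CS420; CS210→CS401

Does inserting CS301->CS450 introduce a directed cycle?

Adding CS301→CS450 creates a cycle iff CS450 can already reach CS301.
Explore from CS450: no path reaches CS301. The graph stays acyclic.

No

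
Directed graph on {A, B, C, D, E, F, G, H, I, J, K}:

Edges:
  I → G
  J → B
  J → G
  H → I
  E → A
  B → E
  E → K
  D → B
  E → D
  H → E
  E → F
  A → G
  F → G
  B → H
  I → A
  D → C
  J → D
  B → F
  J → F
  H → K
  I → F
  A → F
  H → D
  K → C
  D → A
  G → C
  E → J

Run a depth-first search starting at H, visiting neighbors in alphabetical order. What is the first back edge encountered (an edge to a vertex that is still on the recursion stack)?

DFS from H (visiting neighbors in alphabetical order); mark gray on enter, black on exit:
H gray
  D gray
    A gray
      F gray
        G gray
          C gray
          C black
        G black
      F black
      A→G: G black — skip
    A black
    B gray
      E gray
        E→A: A black — skip
        E→D: D is gray → back edge
First back edge: E → D.

E->D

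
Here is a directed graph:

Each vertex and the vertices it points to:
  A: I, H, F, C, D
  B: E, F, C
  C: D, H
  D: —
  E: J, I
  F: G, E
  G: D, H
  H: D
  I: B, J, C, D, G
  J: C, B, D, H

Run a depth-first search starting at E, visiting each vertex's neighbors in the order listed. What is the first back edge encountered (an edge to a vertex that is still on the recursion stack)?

B->E

DFS from E (visiting each vertex's neighbors in the order listed); mark gray on enter, black on exit:
E gray
  J gray
    C gray
      D gray
      D black
      H gray
        H→D: D black — skip
      H black
    C black
    B gray
      B→E: E is gray → back edge
First back edge: B → E.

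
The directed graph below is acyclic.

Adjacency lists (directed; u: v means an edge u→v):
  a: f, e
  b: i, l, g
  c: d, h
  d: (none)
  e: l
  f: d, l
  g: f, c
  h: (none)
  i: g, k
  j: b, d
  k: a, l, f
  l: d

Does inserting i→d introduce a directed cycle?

Adding i→d creates a cycle iff d can already reach i.
Explore from d: no path reaches i. The graph stays acyclic.

No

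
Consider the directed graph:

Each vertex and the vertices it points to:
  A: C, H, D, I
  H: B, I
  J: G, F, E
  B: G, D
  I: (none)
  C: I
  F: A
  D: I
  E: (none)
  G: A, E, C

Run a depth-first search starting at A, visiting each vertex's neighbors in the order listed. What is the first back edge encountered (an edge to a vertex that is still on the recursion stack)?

DFS from A (visiting each vertex's neighbors in the order listed); mark gray on enter, black on exit:
A gray
  C gray
    I gray
    I black
  C black
  H gray
    B gray
      G gray
        G→A: A is gray → back edge
First back edge: G → A.

G→A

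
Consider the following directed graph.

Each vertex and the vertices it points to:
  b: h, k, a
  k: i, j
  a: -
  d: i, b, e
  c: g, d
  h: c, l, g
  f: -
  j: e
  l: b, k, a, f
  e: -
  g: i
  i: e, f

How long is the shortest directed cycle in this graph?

3

For each vertex v, BFS finds the shortest path from v back to v.
The shortest such closed walk is b → h → l → b, length 3.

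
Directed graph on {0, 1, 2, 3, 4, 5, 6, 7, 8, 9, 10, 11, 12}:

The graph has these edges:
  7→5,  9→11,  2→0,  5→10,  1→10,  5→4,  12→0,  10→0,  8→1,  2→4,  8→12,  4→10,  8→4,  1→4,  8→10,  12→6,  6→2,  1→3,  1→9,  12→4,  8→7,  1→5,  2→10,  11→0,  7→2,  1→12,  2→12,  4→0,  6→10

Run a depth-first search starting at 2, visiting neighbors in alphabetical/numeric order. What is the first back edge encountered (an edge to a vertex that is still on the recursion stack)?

6->2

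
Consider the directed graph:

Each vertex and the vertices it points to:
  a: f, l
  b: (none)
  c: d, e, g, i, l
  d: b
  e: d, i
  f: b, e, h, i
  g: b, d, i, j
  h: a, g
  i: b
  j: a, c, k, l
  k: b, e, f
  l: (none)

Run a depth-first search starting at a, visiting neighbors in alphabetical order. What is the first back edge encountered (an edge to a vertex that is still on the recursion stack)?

DFS from a (visiting neighbors in alphabetical order); mark gray on enter, black on exit:
a gray
  f gray
    b gray
    b black
    e gray
      d gray
        d→b: b black — skip
      d black
      i gray
        i→b: b black — skip
      i black
    e black
    h gray
      h→a: a is gray → back edge
First back edge: h → a.

h->a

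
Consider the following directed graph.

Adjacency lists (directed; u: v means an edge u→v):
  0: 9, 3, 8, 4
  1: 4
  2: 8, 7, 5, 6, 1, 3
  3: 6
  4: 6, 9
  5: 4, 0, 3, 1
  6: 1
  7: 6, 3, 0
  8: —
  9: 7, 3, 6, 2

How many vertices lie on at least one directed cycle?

A vertex is on a directed cycle iff it belongs to a strongly connected component of size ≥ 2 (or has a self-loop).
The vertices on cycles are {0, 1, 2, 3, 4, 5, 6, 7, 9} — 9 in total.

9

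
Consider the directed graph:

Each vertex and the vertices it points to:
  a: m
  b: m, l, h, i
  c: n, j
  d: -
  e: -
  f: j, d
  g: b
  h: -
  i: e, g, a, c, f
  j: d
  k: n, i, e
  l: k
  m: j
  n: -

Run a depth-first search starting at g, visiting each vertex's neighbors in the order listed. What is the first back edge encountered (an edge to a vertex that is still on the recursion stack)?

i->g

DFS from g (visiting each vertex's neighbors in the order listed); mark gray on enter, black on exit:
g gray
  b gray
    m gray
      j gray
        d gray
        d black
      j black
    m black
    l gray
      k gray
        n gray
        n black
        i gray
          e gray
          e black
          i→g: g is gray → back edge
First back edge: i → g.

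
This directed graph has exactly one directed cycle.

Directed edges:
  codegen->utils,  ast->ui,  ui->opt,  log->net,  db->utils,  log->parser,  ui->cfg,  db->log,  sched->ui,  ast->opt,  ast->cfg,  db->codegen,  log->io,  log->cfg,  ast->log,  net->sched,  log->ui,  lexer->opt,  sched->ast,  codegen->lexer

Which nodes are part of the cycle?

ast, log, net, sched

DFS with gray/black marking from log:
log gray
  io gray
  io black
  net gray
    sched gray
      ui gray
        opt gray
        opt black
        cfg gray
        cfg black
      ui black
      ast gray
        ast→ui: ui black — skip
        ast→opt: opt black — skip
        ast→log: log is gray → back edge
Back edge closes the cycle log → net → sched → ast → log; its vertices are {ast, log, net, sched}.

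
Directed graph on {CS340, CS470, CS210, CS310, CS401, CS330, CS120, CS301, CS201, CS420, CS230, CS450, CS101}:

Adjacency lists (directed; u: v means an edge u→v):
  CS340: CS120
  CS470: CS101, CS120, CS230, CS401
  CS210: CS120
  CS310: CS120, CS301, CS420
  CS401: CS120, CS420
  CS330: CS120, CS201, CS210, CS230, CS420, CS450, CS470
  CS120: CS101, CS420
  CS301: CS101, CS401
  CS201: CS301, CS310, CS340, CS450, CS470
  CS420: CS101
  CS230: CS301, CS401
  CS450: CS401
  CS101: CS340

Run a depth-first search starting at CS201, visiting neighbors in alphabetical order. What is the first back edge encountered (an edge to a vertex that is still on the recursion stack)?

DFS from CS201 (visiting neighbors in alphabetical order); mark gray on enter, black on exit:
CS201 gray
  CS301 gray
    CS101 gray
      CS340 gray
        CS120 gray
          CS120→CS101: CS101 is gray → back edge
First back edge: CS120 → CS101.

CS120->CS101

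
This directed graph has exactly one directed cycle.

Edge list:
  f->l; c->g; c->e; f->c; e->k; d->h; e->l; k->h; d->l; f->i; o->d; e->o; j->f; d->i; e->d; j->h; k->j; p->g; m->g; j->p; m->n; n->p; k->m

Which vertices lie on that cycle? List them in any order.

c, e, f, j, k

DFS with gray/black marking from e:
e gray
  l gray
  l black
  d gray
    i gray
    i black
    d→l: l black — skip
    h gray
    h black
  d black
  k gray
    k→h: h black — skip
    m gray
      g gray
      g black
      n gray
        p gray
          p→g: g black — skip
        p black
      n black
    m black
    j gray
      j→p: p black — skip
      f gray
        f→i: i black — skip
        f→l: l black — skip
        c gray
          c→e: e is gray → back edge
Back edge closes the cycle e → k → j → f → c → e; its vertices are {c, e, f, j, k}.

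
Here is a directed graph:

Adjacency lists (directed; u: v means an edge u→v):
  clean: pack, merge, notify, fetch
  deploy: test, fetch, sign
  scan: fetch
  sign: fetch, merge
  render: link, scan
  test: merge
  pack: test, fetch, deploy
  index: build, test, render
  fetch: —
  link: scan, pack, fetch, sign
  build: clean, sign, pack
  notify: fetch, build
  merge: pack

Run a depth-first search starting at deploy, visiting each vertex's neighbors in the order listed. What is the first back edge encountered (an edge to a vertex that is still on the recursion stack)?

DFS from deploy (visiting each vertex's neighbors in the order listed); mark gray on enter, black on exit:
deploy gray
  test gray
    merge gray
      pack gray
        pack→test: test is gray → back edge
First back edge: pack → test.

pack->test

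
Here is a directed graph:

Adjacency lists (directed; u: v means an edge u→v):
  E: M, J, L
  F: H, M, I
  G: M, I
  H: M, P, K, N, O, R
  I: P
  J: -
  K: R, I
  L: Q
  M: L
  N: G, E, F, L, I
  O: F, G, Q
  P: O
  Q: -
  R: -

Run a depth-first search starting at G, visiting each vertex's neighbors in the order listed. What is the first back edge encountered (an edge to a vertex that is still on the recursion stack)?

H→P

DFS from G (visiting each vertex's neighbors in the order listed); mark gray on enter, black on exit:
G gray
  M gray
    L gray
      Q gray
      Q black
    L black
  M black
  I gray
    P gray
      O gray
        F gray
          H gray
            H→M: M black — skip
            H→P: P is gray → back edge
First back edge: H → P.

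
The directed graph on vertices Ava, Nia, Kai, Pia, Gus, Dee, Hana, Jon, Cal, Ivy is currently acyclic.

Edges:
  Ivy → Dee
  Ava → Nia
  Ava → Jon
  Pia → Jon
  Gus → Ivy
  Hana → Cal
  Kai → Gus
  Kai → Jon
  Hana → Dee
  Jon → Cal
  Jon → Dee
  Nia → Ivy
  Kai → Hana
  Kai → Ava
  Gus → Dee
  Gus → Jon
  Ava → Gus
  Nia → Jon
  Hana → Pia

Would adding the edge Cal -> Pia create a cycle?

Yes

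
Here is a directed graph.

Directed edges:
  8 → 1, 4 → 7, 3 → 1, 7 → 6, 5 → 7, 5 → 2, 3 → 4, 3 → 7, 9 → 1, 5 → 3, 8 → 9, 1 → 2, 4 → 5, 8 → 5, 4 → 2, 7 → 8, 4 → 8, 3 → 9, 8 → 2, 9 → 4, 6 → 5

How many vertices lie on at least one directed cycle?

A vertex is on a directed cycle iff it belongs to a strongly connected component of size ≥ 2 (or has a self-loop).
The vertices on cycles are {3, 4, 5, 6, 7, 8, 9} — 7 in total.

7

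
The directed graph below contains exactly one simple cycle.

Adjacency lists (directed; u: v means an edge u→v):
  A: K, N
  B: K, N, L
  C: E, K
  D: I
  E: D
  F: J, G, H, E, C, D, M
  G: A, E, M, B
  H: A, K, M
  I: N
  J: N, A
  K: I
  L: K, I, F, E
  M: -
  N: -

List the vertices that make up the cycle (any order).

B, F, G, L

DFS with gray/black marking from F:
F gray
  J gray
    N gray
    N black
    A gray
      K gray
        I gray
          I→N: N black — skip
        I black
      K black
      A→N: N black — skip
    A black
  J black
  G gray
    G→A: A black — skip
    E gray
      D gray
        D→I: I black — skip
      D black
    E black
    M gray
    M black
    B gray
      B→K: K black — skip
      B→N: N black — skip
      L gray
        L→K: K black — skip
        L→I: I black — skip
        L→F: F is gray → back edge
Back edge closes the cycle F → G → B → L → F; its vertices are {B, F, G, L}.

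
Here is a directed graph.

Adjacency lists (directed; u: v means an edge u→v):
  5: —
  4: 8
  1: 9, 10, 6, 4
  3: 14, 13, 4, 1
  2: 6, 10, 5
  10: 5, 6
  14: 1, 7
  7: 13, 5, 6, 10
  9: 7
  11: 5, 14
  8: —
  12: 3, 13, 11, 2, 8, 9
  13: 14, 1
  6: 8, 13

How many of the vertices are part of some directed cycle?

A vertex is on a directed cycle iff it belongs to a strongly connected component of size ≥ 2 (or has a self-loop).
The vertices on cycles are {1, 6, 7, 9, 10, 13, 14} — 7 in total.

7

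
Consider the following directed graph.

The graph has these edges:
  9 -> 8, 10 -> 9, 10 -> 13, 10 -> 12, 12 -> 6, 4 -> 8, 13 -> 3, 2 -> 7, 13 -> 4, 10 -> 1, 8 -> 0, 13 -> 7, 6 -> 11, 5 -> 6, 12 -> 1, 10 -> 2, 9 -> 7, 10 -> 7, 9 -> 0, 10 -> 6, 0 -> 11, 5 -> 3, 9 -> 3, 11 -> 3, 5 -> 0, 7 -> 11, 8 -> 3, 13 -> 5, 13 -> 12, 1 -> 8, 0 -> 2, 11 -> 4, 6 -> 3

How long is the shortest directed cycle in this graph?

For each vertex v, BFS finds the shortest path from v back to v.
The shortest such closed walk is 4 → 8 → 0 → 11 → 4, length 4.

4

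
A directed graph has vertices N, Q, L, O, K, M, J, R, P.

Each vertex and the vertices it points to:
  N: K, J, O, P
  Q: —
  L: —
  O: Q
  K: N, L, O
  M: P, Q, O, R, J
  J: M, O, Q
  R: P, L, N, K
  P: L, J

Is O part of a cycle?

O lies on a cycle iff there is a path from O back to itself.
Exploring from O, it never reaches itself; equivalently, its strongly connected component is a singleton.

No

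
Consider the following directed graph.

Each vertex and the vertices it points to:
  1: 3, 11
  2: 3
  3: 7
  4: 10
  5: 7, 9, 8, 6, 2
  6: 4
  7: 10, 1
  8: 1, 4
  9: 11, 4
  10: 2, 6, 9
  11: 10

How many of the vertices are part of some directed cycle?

9

A vertex is on a directed cycle iff it belongs to a strongly connected component of size ≥ 2 (or has a self-loop).
The vertices on cycles are {1, 2, 3, 4, 6, 7, 9, 10, 11} — 9 in total.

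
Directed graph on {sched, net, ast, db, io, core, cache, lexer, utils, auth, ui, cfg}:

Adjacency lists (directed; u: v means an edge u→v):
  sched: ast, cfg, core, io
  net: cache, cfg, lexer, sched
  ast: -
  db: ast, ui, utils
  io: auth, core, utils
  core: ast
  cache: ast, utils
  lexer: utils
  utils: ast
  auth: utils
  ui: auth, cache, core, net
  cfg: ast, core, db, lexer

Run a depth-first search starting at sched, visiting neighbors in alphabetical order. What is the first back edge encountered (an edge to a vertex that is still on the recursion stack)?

net->cfg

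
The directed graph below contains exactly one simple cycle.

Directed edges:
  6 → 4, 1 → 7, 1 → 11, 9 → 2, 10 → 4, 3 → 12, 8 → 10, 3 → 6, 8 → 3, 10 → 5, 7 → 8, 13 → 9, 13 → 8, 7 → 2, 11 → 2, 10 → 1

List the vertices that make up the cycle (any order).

1, 7, 8, 10

DFS with gray/black marking from 8:
8 gray
  3 gray
    6 gray
      4 gray
      4 black
    6 black
    12 gray
    12 black
  3 black
  10 gray
    1 gray
      11 gray
        2 gray
        2 black
      11 black
      7 gray
        7→8: 8 is gray → back edge
Back edge closes the cycle 8 → 10 → 1 → 7 → 8; its vertices are {1, 7, 8, 10}.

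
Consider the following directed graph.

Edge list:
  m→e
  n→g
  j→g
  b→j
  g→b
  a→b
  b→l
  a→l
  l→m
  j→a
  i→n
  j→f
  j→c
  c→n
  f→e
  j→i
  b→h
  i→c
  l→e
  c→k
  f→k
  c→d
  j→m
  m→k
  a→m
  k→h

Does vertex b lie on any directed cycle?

Yes

b is on a cycle iff b can reach itself via ≥1 edge.
b → j → g → b — yes.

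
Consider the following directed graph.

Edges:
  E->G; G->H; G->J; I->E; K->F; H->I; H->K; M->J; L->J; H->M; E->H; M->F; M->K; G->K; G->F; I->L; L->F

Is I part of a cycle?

I is on a cycle iff I can reach itself via ≥1 edge.
I → E → H → I — yes.

Yes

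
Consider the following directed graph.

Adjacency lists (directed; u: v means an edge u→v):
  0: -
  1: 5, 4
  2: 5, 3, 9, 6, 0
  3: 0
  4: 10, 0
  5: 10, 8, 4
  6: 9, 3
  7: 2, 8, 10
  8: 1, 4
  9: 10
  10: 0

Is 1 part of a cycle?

Yes

1 is on a cycle iff 1 can reach itself via ≥1 edge.
1 → 5 → 8 → 1 — yes.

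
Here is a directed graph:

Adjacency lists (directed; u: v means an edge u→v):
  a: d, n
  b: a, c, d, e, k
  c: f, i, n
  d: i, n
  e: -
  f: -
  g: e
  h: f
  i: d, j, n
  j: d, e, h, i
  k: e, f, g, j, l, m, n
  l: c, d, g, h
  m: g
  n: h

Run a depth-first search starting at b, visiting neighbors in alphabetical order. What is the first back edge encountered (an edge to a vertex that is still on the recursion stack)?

i->d

DFS from b (visiting neighbors in alphabetical order); mark gray on enter, black on exit:
b gray
  a gray
    d gray
      i gray
        i→d: d is gray → back edge
First back edge: i → d.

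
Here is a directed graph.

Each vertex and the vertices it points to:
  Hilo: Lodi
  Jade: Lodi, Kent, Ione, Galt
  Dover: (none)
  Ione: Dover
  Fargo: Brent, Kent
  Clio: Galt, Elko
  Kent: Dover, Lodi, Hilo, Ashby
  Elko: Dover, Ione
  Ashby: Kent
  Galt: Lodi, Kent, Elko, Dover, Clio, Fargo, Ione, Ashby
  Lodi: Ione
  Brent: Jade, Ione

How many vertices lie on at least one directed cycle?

7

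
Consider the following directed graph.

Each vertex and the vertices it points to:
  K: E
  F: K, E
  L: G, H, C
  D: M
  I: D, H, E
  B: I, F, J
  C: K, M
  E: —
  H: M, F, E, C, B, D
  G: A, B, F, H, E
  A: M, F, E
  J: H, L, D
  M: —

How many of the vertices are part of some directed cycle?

6

A vertex is on a directed cycle iff it belongs to a strongly connected component of size ≥ 2 (or has a self-loop).
The vertices on cycles are {B, G, H, I, J, L} — 6 in total.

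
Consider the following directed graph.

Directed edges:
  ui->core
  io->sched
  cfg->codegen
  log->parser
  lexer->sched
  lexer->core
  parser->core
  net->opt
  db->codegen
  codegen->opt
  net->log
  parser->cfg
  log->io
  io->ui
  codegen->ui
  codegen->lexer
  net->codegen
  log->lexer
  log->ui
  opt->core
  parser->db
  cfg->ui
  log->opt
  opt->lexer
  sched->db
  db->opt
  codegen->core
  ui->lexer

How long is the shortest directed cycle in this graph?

4

For each vertex v, BFS finds the shortest path from v back to v.
The shortest such closed walk is sched → db → opt → lexer → sched, length 4.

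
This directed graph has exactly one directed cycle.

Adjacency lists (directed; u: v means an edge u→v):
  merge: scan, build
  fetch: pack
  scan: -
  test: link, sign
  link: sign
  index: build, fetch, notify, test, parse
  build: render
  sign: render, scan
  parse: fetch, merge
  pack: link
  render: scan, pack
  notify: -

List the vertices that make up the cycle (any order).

DFS with gray/black marking from link:
link gray
  sign gray
    render gray
      scan gray
      scan black
      pack gray
        pack→link: link is gray → back edge
Back edge closes the cycle link → sign → render → pack → link; its vertices are {link, pack, sign, render}.

link, pack, sign, render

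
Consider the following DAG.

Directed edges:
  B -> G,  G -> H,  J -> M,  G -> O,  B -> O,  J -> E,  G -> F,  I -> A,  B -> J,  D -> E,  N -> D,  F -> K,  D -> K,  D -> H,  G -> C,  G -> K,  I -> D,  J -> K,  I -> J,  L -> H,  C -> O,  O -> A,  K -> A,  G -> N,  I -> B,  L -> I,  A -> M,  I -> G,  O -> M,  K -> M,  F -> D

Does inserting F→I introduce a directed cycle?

Adding F→I creates a cycle iff I can already reach F.
Path from I: I → G → F.
So I → … → F → I is a cycle.

Yes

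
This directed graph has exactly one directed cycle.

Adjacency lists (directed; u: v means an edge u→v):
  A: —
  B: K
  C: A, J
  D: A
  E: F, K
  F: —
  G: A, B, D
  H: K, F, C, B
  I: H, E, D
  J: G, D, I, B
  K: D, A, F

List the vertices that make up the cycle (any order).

C, H, I, J

DFS with gray/black marking from C:
C gray
  A gray
  A black
  J gray
    G gray
      G→A: A black — skip
      B gray
        K gray
          D gray
            D→A: A black — skip
          D black
          K→A: A black — skip
          F gray
          F black
        K black
      B black
      G→D: D black — skip
    G black
    J→D: D black — skip
    I gray
      H gray
        H→K: K black — skip
        H→F: F black — skip
        H→C: C is gray → back edge
Back edge closes the cycle C → J → I → H → C; its vertices are {C, H, I, J}.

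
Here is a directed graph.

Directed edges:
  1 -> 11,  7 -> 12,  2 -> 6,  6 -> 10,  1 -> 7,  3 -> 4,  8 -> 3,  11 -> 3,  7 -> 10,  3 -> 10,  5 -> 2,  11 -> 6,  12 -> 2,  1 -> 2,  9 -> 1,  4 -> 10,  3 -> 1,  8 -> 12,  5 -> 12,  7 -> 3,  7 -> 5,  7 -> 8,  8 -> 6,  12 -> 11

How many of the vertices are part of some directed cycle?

A vertex is on a directed cycle iff it belongs to a strongly connected component of size ≥ 2 (or has a self-loop).
The vertices on cycles are {1, 3, 5, 7, 8, 11, 12} — 7 in total.

7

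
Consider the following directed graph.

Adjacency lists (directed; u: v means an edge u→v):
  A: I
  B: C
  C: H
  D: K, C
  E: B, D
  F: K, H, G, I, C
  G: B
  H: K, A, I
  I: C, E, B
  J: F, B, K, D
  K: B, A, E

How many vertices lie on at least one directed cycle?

A vertex is on a directed cycle iff it belongs to a strongly connected component of size ≥ 2 (or has a self-loop).
The vertices on cycles are {A, B, C, D, E, H, I, K} — 8 in total.

8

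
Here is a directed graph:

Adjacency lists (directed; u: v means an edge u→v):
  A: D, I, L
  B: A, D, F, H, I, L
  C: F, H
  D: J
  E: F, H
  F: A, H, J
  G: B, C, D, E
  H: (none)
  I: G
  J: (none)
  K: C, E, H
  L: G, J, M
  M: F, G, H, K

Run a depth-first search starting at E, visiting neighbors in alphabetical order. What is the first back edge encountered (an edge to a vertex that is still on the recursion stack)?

B->A

DFS from E (visiting neighbors in alphabetical order); mark gray on enter, black on exit:
E gray
  F gray
    A gray
      D gray
        J gray
        J black
      D black
      I gray
        G gray
          B gray
            B→A: A is gray → back edge
First back edge: B → A.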